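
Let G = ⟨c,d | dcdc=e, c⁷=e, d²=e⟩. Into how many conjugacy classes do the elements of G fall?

The conjugacy classes (representative and size) are:
  [e] (size 1), [c⁶] (size 2), [c⁵] (size 2), [c⁴] (size 2), [cd] (size 7).
Class equation: 1 + 2 + 2 + 2 + 7 = 14 = |G|. So G has 5 conjugacy classes.

Answer: 5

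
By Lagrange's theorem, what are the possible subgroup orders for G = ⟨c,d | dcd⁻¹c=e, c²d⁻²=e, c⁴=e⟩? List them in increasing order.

|G| = 8 = 2³. By Lagrange's theorem the order of any subgroup divides 8; the divisors of 8 are 1, 2, 4, 8.

Answer: 1, 2, 4, 8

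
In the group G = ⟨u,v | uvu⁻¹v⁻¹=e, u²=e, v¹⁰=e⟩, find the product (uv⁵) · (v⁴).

Compute (uv⁵) · (v⁴) by multiplying left to right and reducing via the relations at each step:
  (uv⁵) · v⁴ = uv⁹

Answer: uv⁹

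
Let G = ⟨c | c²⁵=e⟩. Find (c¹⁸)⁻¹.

The order of (c¹⁸) is 25 (smallest k with (c¹⁸)ᵏ = e), so (c¹⁸)⁻¹ = (c¹⁸)²⁴ = c⁷.
Check: (c¹⁸) · (c⁷) → (c¹⁸) · c⁷ = e, giving e as required.

Answer: c⁷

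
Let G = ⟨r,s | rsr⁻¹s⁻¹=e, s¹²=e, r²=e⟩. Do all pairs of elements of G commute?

Each pair of generators commutes: r·s = rs = s·r. Since the generators pairwise commute, every element of G commutes with every other, so G is abelian.

Answer: Yes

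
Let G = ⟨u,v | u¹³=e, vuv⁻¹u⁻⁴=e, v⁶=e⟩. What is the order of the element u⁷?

Compute successive powers until reaching e:
  (u⁷)¹ = u⁷, (u⁷)² = u, (u⁷)³ = u⁸, (u⁷)⁴ = u², (u⁷)⁵ = u⁹, (u⁷)⁶ = u³, (u⁷)⁷ = u¹⁰, (u⁷)⁸ = u⁴, (u⁷)⁹ = u¹¹, (u⁷)¹⁰ = u⁵, (u⁷)¹¹ = u¹², (u⁷)¹² = u⁶, (u⁷)¹³ = e.
The smallest positive k with (u⁷)ᵏ = e is 13.

Answer: 13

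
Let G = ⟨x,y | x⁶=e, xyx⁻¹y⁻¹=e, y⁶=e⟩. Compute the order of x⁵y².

Compute successive powers until reaching e:
  (x⁵y²)¹ = x⁵y², (x⁵y²)² = x⁴y⁴, (x⁵y²)³ = x³, (x⁵y²)⁴ = x²y², (x⁵y²)⁵ = xy⁴, (x⁵y²)⁶ = e.
The smallest positive k with (x⁵y²)ᵏ = e is 6.

Answer: 6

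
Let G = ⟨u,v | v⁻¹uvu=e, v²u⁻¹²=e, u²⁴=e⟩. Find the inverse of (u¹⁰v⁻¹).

The order of (u¹⁰v⁻¹) is 4 (smallest k with (u¹⁰v⁻¹)ᵏ = e), so (u¹⁰v⁻¹)⁻¹ = (u¹⁰v⁻¹)³ = u¹⁰v.
Check: (u¹⁰v⁻¹) · (u¹⁰v) → (u¹⁰v⁻¹) · u¹⁰ = v⁻¹;   (v⁻¹) · v = e, giving e as required.

Answer: u¹⁰v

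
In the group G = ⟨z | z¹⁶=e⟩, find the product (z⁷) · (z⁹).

Compute (z⁷) · (z⁹) by multiplying left to right and reducing via the relations at each step:
  (z⁷) · z⁹ = e

Answer: e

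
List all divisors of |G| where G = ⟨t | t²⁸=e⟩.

|G| = 28 = 2² · 7. By Lagrange's theorem the order of any subgroup divides 28; the divisors of 28 are 1, 2, 4, 7, 14, 28.

Answer: 1, 2, 4, 7, 14, 28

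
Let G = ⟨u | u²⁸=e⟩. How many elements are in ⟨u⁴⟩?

|⟨u⁴⟩| equals the order of u⁴. Compute successive powers until reaching e:
  (u⁴)¹ = u⁴, (u⁴)² = u⁸, (u⁴)³ = u¹², (u⁴)⁴ = u¹⁶, (u⁴)⁵ = u²⁰, (u⁴)⁶ = u²⁴, (u⁴)⁷ = e.
The smallest positive k with (u⁴)ᵏ = e is 7, so |⟨u⁴⟩| = 7.

Answer: 7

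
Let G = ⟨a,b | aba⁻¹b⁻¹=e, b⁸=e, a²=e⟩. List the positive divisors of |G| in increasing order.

|G| = 16 = 2⁴. By Lagrange's theorem the order of any subgroup divides 16; the divisors of 16 are 1, 2, 4, 8, 16.

Answer: 1, 2, 4, 8, 16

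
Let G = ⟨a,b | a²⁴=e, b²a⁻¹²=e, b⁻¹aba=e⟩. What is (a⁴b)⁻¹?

The order of (a⁴b) is 4 (smallest k with (a⁴b)ᵏ = e), so (a⁴b)⁻¹ = (a⁴b)³ = a⁴b⁻¹.
Check: (a⁴b) · (a⁴b⁻¹) → (a⁴b) · a⁴ = b;   b · b⁻¹ = e, giving e as required.

Answer: a⁴b⁻¹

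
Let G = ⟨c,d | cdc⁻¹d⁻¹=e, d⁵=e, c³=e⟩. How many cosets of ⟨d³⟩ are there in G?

First find ord(d³) by computing successive powers:
  (d³)¹ = d³, (d³)² = d, (d³)³ = d⁴, (d³)⁴ = d², (d³)⁵ = e.
So |⟨d³⟩| = ord(d³) = 5. With |G| = 15, by Lagrange [G : ⟨d³⟩] = 15/5 = 3.

Answer: 3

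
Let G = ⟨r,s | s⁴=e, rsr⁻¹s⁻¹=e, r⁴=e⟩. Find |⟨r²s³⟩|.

|⟨r²s³⟩| equals the order of r²s³. Compute successive powers until reaching e:
  (r²s³)¹ = r²s³, (r²s³)² = s², (r²s³)³ = r²s, (r²s³)⁴ = e.
The smallest positive k with (r²s³)ᵏ = e is 4, so |⟨r²s³⟩| = 4.

Answer: 4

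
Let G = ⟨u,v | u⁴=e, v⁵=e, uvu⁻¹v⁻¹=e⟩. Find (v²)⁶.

Compute successive powers of (v²), reducing at each step:
  (v²)²: (v²) · v² = v⁴
  (v²)³: (v⁴) · v² = v
  (v²)⁴: v · v² = v³
  (v²)⁵: (v³) · v² = e
  (v²)⁶: e · v² = v²

Answer: v²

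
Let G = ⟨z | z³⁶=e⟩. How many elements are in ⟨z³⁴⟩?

|⟨z³⁴⟩| equals the order of z³⁴. Compute successive powers until reaching e:
  (z³⁴)¹ = z³⁴, (z³⁴)² = z³², (z³⁴)³ = z³⁰, (z³⁴)⁴ = z²⁸, (z³⁴)⁵ = z²⁶, (z³⁴)⁶ = z²⁴, (z³⁴)⁷ = z²², (z³⁴)⁸ = z²⁰, (z³⁴)⁹ = z¹⁸, (z³⁴)¹⁰ = z¹⁶, (z³⁴)¹¹ = z¹⁴, (z³⁴)¹² = z¹², (z³⁴)¹³ = z¹⁰, (z³⁴)¹⁴ = z⁸, (z³⁴)¹⁵ = z⁶, (z³⁴)¹⁶ = z⁴, (z³⁴)¹⁷ = z², (z³⁴)¹⁸ = e.
The smallest positive k with (z³⁴)ᵏ = e is 18, so |⟨z³⁴⟩| = 18.

Answer: 18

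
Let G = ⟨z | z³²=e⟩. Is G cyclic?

|G| = 32. The element z has order 32 (its powers give 32 distinct elements), so ⟨z⟩ = G and G is cyclic.

Answer: Yes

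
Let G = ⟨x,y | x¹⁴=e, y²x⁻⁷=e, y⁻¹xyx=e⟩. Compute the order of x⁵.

Compute successive powers until reaching e:
  (x⁵)¹ = x⁵, (x⁵)² = x¹⁰, (x⁵)³ = x, (x⁵)⁴ = x⁶, (x⁵)⁵ = x¹¹, (x⁵)⁶ = x², (x⁵)⁷ = x⁷, (x⁵)⁸ = x¹², (x⁵)⁹ = x³, (x⁵)¹⁰ = x⁸, (x⁵)¹¹ = x¹³, (x⁵)¹² = x⁴, (x⁵)¹³ = x⁹, (x⁵)¹⁴ = e.
The smallest positive k with (x⁵)ᵏ = e is 14.

Answer: 14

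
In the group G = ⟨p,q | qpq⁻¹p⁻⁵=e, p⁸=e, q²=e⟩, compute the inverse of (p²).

The order of (p²) is 4 (smallest k with (p²)ᵏ = e), so (p²)⁻¹ = (p²)³ = p⁶.
Check: (p²) · (p⁶) → (p²) · p⁶ = e, giving e as required.

Answer: p⁶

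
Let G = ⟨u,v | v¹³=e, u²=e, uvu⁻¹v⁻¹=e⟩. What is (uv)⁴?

Compute successive powers of (uv), reducing at each step:
  (uv)²: (uv) · u = v;   v · v = v²
  (uv)³: (v²) · u = uv²;   (uv²) · v = uv³
  (uv)⁴: (uv³) · u = v³;   (v³) · v = v⁴

Answer: v⁴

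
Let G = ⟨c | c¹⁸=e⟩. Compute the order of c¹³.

Compute successive powers until reaching e:
  (c¹³)¹ = c¹³, (c¹³)² = c⁸, (c¹³)³ = c³, (c¹³)⁴ = c¹⁶, (c¹³)⁵ = c¹¹, (c¹³)⁶ = c⁶, (c¹³)⁷ = c, (c¹³)⁸ = c¹⁴, (c¹³)⁹ = c⁹, (c¹³)¹⁰ = c⁴, (c¹³)¹¹ = c¹⁷, (c¹³)¹² = c¹², (c¹³)¹³ = c⁷, (c¹³)¹⁴ = c², (c¹³)¹⁵ = c¹⁵, (c¹³)¹⁶ = c¹⁰, (c¹³)¹⁷ = c⁵, (c¹³)¹⁸ = e.
The smallest positive k with (c¹³)ᵏ = e is 18.

Answer: 18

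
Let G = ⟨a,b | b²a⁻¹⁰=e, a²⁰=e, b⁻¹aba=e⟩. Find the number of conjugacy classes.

The conjugacy classes (representative and size) are:
  [e] (size 1), [a] (size 2), [a²] (size 2), [a³] (size 2), [a⁴] (size 2), [a⁵] (size 2), [a¹⁴] (size 2), [a⁷] (size 2), [a⁸] (size 2), [a¹¹] (size 2), [a¹⁰] (size 1), [a²b⁻¹] (size 10), [a⁹b] (size 10).
Class equation: 1 + 2 + 2 + 2 + 2 + 2 + 2 + 2 + 2 + 2 + 1 + 10 + 10 = 40 = |G|. So G has 13 conjugacy classes.

Answer: 13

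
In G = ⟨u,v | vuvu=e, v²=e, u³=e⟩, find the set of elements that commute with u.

⟨u⟩ ⊆ C_G(u) since powers of u commute with u; so |C_G(u)| ≥ |⟨u⟩| = 3.
By orbit–stabilizer, |C_G(u)| = |G| / |conj. class of u| = 6 / 2 = 3.
The 3 elements commuting with u are {e, u, u²}.

Answer: {e, u, u²}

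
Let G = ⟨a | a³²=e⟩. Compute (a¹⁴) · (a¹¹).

Compute (a¹⁴) · (a¹¹) by multiplying left to right and reducing via the relations at each step:
  (a¹⁴) · a¹¹ = a²⁵

Answer: a²⁵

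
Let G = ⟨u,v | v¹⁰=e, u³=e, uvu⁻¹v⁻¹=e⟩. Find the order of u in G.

Compute successive powers until reaching e:
  u¹ = u, u² = u², u³ = e.
The smallest positive k with uᵏ = e is 3.

Answer: 3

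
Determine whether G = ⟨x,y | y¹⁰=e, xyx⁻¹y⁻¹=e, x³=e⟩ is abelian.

Each pair of generators commutes: x·y = xy = y·x. Since the generators pairwise commute, every element of G commutes with every other, so G is abelian.

Answer: Yes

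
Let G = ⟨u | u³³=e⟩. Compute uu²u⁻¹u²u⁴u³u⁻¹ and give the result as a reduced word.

Multiply left to right, reducing at each step:
  u · u² = u³
  (u³) · u⁻¹ = u²
  (u²) · u² = u⁴
  (u⁴) · u⁴ = u⁸
  (u⁸) · u³ = u¹¹
  (u¹¹) · u⁻¹ = u¹⁰

Answer: u¹⁰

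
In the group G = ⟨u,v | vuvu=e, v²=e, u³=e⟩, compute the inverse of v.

The order of v is 2 (smallest k with vᵏ = e), so v⁻¹ = v¹ = v.
Check: v · v → v · v = e, giving e as required.

Answer: v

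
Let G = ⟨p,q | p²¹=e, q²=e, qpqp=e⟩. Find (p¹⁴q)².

Compute successive powers of (p¹⁴q), reducing at each step:
  (p¹⁴q)²: (p¹⁴q) · p¹⁴ = q;   q · q = e

Answer: e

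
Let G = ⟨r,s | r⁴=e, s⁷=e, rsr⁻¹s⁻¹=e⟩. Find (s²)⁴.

Compute successive powers of (s²), reducing at each step:
  (s²)²: (s²) · s² = s⁴
  (s²)³: (s⁴) · s² = s⁶
  (s²)⁴: (s⁶) · s² = s

Answer: s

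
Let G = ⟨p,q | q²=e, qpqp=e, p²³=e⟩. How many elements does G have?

Enumerate words in the generators, reducing via the relations: the distinct elements are
  {e, p, q, pq, p², p³, p⁴, p⁵, p⁶, p⁷, p⁸, p⁹, p²q, p²², p²¹, p²⁰, p³q, p¹², p¹³, p¹¹, p¹⁰, p¹⁴, p¹⁵, p¹⁶, p¹⁷, p¹⁸, p¹⁹, p⁴q, p⁵q, p⁶q, p⁷q, p⁸q, p⁹q, p²²q, p²¹q, p²⁰q, p¹²q, p¹³q, p¹¹q, p¹⁰q, p¹⁴q, p¹⁵q, p¹⁶q, p¹⁷q, p¹⁸q, p¹⁹q}.
No further products give new elements, so |G| = 46.

Answer: 46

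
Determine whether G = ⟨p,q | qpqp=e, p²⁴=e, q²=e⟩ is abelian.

p·q = pq but q·p = p²³q, so p·q ≠ q·p and G is not abelian.

Answer: No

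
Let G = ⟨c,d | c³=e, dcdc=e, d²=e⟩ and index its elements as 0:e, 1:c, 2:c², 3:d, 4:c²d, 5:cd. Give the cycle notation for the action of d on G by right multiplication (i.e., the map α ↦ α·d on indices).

(0 3)(1 5)(2 4)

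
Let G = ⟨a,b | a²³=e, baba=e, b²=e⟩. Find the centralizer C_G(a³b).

⟨a³b⟩ ⊆ C_G(a³b) since powers of a³b commute with a³b; so |C_G(a³b)| ≥ |⟨a³b⟩| = 2.
By orbit–stabilizer, |C_G(a³b)| = |G| / |conj. class of a³b| = 46 / 23 = 2.
The 2 elements commuting with a³b are {e, a³b}.

Answer: {e, a³b}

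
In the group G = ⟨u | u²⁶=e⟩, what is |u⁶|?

Compute successive powers until reaching e:
  (u⁶)¹ = u⁶, (u⁶)² = u¹², (u⁶)³ = u¹⁸, (u⁶)⁴ = u²⁴, (u⁶)⁵ = u⁴, (u⁶)⁶ = u¹⁰, (u⁶)⁷ = u¹⁶, (u⁶)⁸ = u²², (u⁶)⁹ = u², (u⁶)¹⁰ = u⁸, (u⁶)¹¹ = u¹⁴, (u⁶)¹² = u²⁰, (u⁶)¹³ = e.
The smallest positive k with (u⁶)ᵏ = e is 13.

Answer: 13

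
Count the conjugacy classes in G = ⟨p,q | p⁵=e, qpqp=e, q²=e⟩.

The conjugacy classes (representative and size) are:
  [e] (size 1), [p] (size 2), [p²] (size 2), [q] (size 5).
Class equation: 1 + 2 + 2 + 5 = 10 = |G|. So G has 4 conjugacy classes.

Answer: 4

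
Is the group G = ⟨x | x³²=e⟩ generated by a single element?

|G| = 32. The element x has order 32 (its powers give 32 distinct elements), so ⟨x⟩ = G and G is cyclic.

Answer: Yes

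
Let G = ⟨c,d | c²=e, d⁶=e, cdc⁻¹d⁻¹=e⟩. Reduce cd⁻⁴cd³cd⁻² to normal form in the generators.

Multiply left to right, reducing at each step:
  c · d⁻⁴ = cd²
  (cd²) · c = d²
  (d²) · d³ = d⁵
  (d⁵) · c = cd⁵
  (cd⁵) · d⁻² = cd³

Answer: cd³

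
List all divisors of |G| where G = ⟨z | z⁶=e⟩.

|G| = 6 = 2 · 3. By Lagrange's theorem the order of any subgroup divides 6; the divisors of 6 are 1, 2, 3, 6.

Answer: 1, 2, 3, 6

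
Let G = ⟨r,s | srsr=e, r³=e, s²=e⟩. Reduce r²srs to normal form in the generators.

Multiply left to right, reducing at each step:
  (r²) · s = r²s
  (r²s) · r = rs
  (rs) · s = r

Answer: r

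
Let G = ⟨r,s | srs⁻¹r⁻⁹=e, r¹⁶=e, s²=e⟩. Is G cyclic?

Every cyclic group is abelian. But r·s = rs while s·r = r⁹s, so r·s ≠ s·r and G is not abelian. Hence G is not cyclic.

Answer: No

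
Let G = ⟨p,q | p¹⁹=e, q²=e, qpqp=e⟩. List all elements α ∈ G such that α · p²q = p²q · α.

⟨p²q⟩ ⊆ C_G(p²q) since powers of p²q commute with p²q; so |C_G(p²q)| ≥ |⟨p²q⟩| = 2.
By orbit–stabilizer, |C_G(p²q)| = |G| / |conj. class of p²q| = 38 / 19 = 2.
The 2 elements commuting with p²q are {e, p²q}.

Answer: {e, p²q}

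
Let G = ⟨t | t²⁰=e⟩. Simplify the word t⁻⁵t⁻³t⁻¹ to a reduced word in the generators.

Multiply left to right, reducing at each step:
  (t¹⁵) · t⁻³ = t¹²
  (t¹²) · t⁻¹ = t¹¹

Answer: t¹¹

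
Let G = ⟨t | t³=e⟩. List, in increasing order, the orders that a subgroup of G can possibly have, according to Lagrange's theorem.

|G| = 3 = 3. By Lagrange's theorem the order of any subgroup divides 3; the divisors of 3 are 1, 3.

Answer: 1, 3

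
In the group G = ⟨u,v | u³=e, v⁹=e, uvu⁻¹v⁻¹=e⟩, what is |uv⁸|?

Compute successive powers until reaching e:
  (uv⁸)¹ = uv⁸, (uv⁸)² = u²v⁷, (uv⁸)³ = v⁶, (uv⁸)⁴ = uv⁵, (uv⁸)⁵ = u²v⁴, (uv⁸)⁶ = v³, (uv⁸)⁷ = uv², (uv⁸)⁸ = u²v, (uv⁸)⁹ = e.
The smallest positive k with (uv⁸)ᵏ = e is 9.

Answer: 9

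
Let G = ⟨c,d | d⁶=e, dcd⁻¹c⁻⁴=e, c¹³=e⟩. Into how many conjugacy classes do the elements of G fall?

The conjugacy classes (representative and size) are:
  [e] (size 1), [c⁴] (size 6), [c¹¹] (size 6), [c⁷d] (size 13), [c⁸d²] (size 13), [c¹²d³] (size 13), [c⁵d⁴] (size 13), [c¹¹d⁵] (size 13).
Class equation: 1 + 6 + 6 + 13 + 13 + 13 + 13 + 13 = 78 = |G|. So G has 8 conjugacy classes.

Answer: 8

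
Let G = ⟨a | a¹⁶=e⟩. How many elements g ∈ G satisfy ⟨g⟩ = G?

G is cyclic of order 16. An element generates G iff its order is 16, and a cyclic group of order 16 has exactly φ(16) = 8 such elements.

Answer: 8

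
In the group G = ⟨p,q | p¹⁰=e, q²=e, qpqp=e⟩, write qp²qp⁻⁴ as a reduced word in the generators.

Multiply left to right, reducing at each step:
  q · p² = p⁸q
  (p⁸q) · q = p⁸
  (p⁸) · p⁻⁴ = p⁴

Answer: p⁴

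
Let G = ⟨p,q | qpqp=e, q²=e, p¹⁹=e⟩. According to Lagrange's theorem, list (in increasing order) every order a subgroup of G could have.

|G| = 38 = 2 · 19. By Lagrange's theorem the order of any subgroup divides 38; the divisors of 38 are 1, 2, 19, 38.

Answer: 1, 2, 19, 38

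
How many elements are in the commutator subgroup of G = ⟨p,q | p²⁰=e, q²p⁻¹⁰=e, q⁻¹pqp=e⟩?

G' = [G, G] is generated by all commutators. The generator-pair commutators are: [p, q] = p².
The subgroup they normally generate is {e, p², p⁴, p⁶, p⁸, p¹⁰, p¹², p¹⁴, p¹⁶, p¹⁸}, of order 10.
Check: |G/G'| = 40/10 = 4 is the order of the abelianisation.

Answer: 10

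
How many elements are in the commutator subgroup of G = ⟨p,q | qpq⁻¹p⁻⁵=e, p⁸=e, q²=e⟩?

G' = [G, G] is generated by all commutators. The generator-pair commutators are: [p, q] = p⁴.
The subgroup they normally generate is {e, p⁴}, of order 2.
Check: |G/G'| = 16/2 = 8 is the order of the abelianisation.

Answer: 2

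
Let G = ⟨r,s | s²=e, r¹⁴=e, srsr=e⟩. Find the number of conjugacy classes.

The conjugacy classes (representative and size) are:
  [e] (size 1), [r¹³] (size 2), [r²] (size 2), [r³] (size 2), [r¹⁰] (size 2), [r⁵] (size 2), [r⁸] (size 2), [r⁷] (size 1), [r⁶s] (size 7), [r⁹s] (size 7).
Class equation: 1 + 2 + 2 + 2 + 2 + 2 + 2 + 1 + 7 + 7 = 28 = |G|. So G has 10 conjugacy classes.

Answer: 10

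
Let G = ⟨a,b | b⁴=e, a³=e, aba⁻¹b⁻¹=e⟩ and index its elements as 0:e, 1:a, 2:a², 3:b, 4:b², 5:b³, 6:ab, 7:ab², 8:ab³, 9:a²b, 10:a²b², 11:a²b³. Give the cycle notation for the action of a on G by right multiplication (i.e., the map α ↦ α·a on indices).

(0 1 2)(3 6 9)(4 7 10)(5 8 11)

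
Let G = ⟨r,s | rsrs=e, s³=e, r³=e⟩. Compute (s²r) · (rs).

Compute (s²r) · (rs) by multiplying left to right and reducing via the relations at each step:
  (s²r) · r = rs
  (rs) · s = rs²

Answer: rs²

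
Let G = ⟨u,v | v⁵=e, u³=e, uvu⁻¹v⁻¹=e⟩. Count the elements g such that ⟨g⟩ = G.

G is cyclic of order 15. An element generates G iff its order is 15, and a cyclic group of order 15 has exactly φ(15) = 8 such elements.

Answer: 8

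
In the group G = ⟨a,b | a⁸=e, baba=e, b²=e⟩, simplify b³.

Compute successive powers of b, reducing at each step:
  b²: b · b = e
  b³: e · b = b

Answer: b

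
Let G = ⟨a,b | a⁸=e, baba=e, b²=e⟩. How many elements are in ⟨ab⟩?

|⟨ab⟩| equals the order of ab. Compute successive powers until reaching e:
  (ab)¹ = ab, (ab)² = e.
The smallest positive k with (ab)ᵏ = e is 2, so |⟨ab⟩| = 2.

Answer: 2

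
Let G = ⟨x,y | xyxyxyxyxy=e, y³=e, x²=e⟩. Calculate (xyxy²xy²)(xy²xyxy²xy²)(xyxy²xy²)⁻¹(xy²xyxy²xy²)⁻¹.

[(xyxy²xy²), (xy²xyxy²xy²)] = (xyxy²xy²)·(xy²xyxy²xy²)·(xyxy²xy²)⁻¹·(xy²xyxy²xy²)⁻¹.
  (xyxy²xy²) · (xy²xyxy²xy²) = yx
  (yx) · (yxyxy²x) = xy²xyx
  (xy²xyx) · (xy²xyxy²xy²) = y²xy²

Answer: y²xy²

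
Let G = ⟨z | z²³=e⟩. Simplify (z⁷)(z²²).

Compute (z⁷) · (z²²) by multiplying left to right and reducing via the relations at each step:
  (z⁷) · z²² = z⁶

Answer: z⁶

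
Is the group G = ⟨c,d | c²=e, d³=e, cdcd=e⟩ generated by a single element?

Every cyclic group is abelian. But c·d = cd while d·c = cd², so c·d ≠ d·c and G is not abelian. Hence G is not cyclic.

Answer: No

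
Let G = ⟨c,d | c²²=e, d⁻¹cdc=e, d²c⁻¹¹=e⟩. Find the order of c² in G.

Compute successive powers until reaching e:
  (c²)¹ = c², (c²)² = c⁴, (c²)³ = c⁶, (c²)⁴ = c⁸, (c²)⁵ = c¹⁰, (c²)⁶ = c¹², (c²)⁷ = c¹⁴, (c²)⁸ = c¹⁶, (c²)⁹ = c¹⁸, (c²)¹⁰ = c²⁰, (c²)¹¹ = e.
The smallest positive k with (c²)ᵏ = e is 11.

Answer: 11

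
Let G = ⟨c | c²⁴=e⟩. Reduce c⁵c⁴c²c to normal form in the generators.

Multiply left to right, reducing at each step:
  (c⁵) · c⁴ = c⁹
  (c⁹) · c² = c¹¹
  (c¹¹) · c = c¹²

Answer: c¹²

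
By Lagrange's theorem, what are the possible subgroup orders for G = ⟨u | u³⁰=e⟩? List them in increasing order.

|G| = 30 = 2 · 3 · 5. By Lagrange's theorem the order of any subgroup divides 30; the divisors of 30 are 1, 2, 3, 5, 6, 10, 15, 30.

Answer: 1, 2, 3, 5, 6, 10, 15, 30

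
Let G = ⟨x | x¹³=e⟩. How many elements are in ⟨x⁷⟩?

|⟨x⁷⟩| equals the order of x⁷. Compute successive powers until reaching e:
  (x⁷)¹ = x⁷, (x⁷)² = x, (x⁷)³ = x⁸, (x⁷)⁴ = x², (x⁷)⁵ = x⁹, (x⁷)⁶ = x³, (x⁷)⁷ = x¹⁰, (x⁷)⁸ = x⁴, (x⁷)⁹ = x¹¹, (x⁷)¹⁰ = x⁵, (x⁷)¹¹ = x¹², (x⁷)¹² = x⁶, (x⁷)¹³ = e.
The smallest positive k with (x⁷)ᵏ = e is 13, so |⟨x⁷⟩| = 13.

Answer: 13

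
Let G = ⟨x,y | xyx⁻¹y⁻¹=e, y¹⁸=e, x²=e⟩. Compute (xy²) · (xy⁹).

Compute (xy²) · (xy⁹) by multiplying left to right and reducing via the relations at each step:
  (xy²) · x = y²
  (y²) · y⁹ = y¹¹

Answer: y¹¹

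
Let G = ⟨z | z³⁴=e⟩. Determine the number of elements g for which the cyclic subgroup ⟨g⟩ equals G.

G is cyclic of order 34. An element generates G iff its order is 34, and a cyclic group of order 34 has exactly φ(34) = 16 such elements.

Answer: 16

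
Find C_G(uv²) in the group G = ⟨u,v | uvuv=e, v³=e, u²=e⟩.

⟨uv²⟩ ⊆ C_G(uv²) since powers of uv² commute with uv²; so |C_G(uv²)| ≥ |⟨uv²⟩| = 2.
By orbit–stabilizer, |C_G(uv²)| = |G| / |conj. class of uv²| = 6 / 3 = 2.
The 2 elements commuting with uv² are {e, uv²}.

Answer: {e, uv²}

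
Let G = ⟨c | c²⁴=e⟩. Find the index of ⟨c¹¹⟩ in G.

First find ord(c¹¹) by computing successive powers:
  (c¹¹)¹ = c¹¹, (c¹¹)² = c²², (c¹¹)³ = c⁹, (c¹¹)⁴ = c²⁰, (c¹¹)⁵ = c⁷, (c¹¹)⁶ = c¹⁸, (c¹¹)⁷ = c⁵, (c¹¹)⁸ = c¹⁶, (c¹¹)⁹ = c³, (c¹¹)¹⁰ = c¹⁴, (c¹¹)¹¹ = c, (c¹¹)¹² = c¹², (c¹¹)¹³ = c²³, (c¹¹)¹⁴ = c¹⁰, (c¹¹)¹⁵ = c²¹, (c¹¹)¹⁶ = c⁸, (c¹¹)¹⁷ = c¹⁹, (c¹¹)¹⁸ = c⁶, (c¹¹)¹⁹ = c¹⁷, (c¹¹)²⁰ = c⁴, (c¹¹)²¹ = c¹⁵, (c¹¹)²² = c², (c¹¹)²³ = c¹³, (c¹¹)²⁴ = e.
So |⟨c¹¹⟩| = ord(c¹¹) = 24. With |G| = 24, by Lagrange [G : ⟨c¹¹⟩] = 24/24 = 1.

Answer: 1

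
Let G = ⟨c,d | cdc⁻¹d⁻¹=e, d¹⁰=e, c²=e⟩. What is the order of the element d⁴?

Compute successive powers until reaching e:
  (d⁴)¹ = d⁴, (d⁴)² = d⁸, (d⁴)³ = d², (d⁴)⁴ = d⁶, (d⁴)⁵ = e.
The smallest positive k with (d⁴)ᵏ = e is 5.

Answer: 5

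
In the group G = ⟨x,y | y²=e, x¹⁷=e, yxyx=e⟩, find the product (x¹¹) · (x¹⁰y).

Compute (x¹¹) · (x¹⁰y) by multiplying left to right and reducing via the relations at each step:
  (x¹¹) · x¹⁰ = x⁴
  (x⁴) · y = x⁴y

Answer: x⁴y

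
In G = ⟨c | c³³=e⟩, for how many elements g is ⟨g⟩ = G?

G is cyclic of order 33. An element generates G iff its order is 33, and a cyclic group of order 33 has exactly φ(33) = 20 such elements.

Answer: 20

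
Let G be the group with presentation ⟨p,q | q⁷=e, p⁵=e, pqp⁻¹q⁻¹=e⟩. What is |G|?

Enumerate words in the generators, reducing via the relations: the distinct elements are
  {e, p, q, pq, p², p³, p⁴, q², q³, q⁴, q⁵, q⁶, pq², pq³, pq⁴, pq⁵, pq⁶, p²q, p³q, p⁴q, p²q², p²q³, p²q⁴, p²q⁵, p²q⁶, p³q², p³q³, p³q⁴, p³q⁵, p³q⁶, p⁴q², p⁴q³, p⁴q⁴, p⁴q⁵, p⁴q⁶}.
No further products give new elements, so |G| = 35.

Answer: 35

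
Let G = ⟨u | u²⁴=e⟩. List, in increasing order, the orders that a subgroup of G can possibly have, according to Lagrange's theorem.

|G| = 24 = 2³ · 3. By Lagrange's theorem the order of any subgroup divides 24; the divisors of 24 are 1, 2, 3, 4, 6, 8, 12, 24.

Answer: 1, 2, 3, 4, 6, 8, 12, 24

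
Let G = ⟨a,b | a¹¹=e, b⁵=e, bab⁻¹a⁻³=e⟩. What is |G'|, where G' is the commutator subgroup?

G' = [G, G] is generated by all commutators. The generator-pair commutators are: [a, b] = a⁹.
The subgroup they normally generate is {e, a, a², a³, a⁴, a⁵, a⁶, a⁷, a⁸, a⁹, a¹⁰}, of order 11.
Check: |G/G'| = 55/11 = 5 is the order of the abelianisation.

Answer: 11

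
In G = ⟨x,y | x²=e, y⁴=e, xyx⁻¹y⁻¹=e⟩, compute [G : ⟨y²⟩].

First find ord(y²) by computing successive powers:
  (y²)¹ = y², (y²)² = e.
So |⟨y²⟩| = ord(y²) = 2. With |G| = 8, by Lagrange [G : ⟨y²⟩] = 8/2 = 4.

Answer: 4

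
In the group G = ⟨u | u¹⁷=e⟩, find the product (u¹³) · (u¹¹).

Compute (u¹³) · (u¹¹) by multiplying left to right and reducing via the relations at each step:
  (u¹³) · u¹¹ = u⁷

Answer: u⁷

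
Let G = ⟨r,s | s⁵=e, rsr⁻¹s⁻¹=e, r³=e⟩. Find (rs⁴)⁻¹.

The order of (rs⁴) is 15 (smallest k with (rs⁴)ᵏ = e), so (rs⁴)⁻¹ = (rs⁴)¹⁴ = r²s.
Check: (rs⁴) · (r²s) → (rs⁴) · r² = s⁴;   (s⁴) · s = e, giving e as required.

Answer: r²s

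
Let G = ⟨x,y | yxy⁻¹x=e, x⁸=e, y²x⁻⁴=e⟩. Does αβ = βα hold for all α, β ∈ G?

x·y = xy but y·x = x³y⁻¹, so x·y ≠ y·x and G is not abelian.

Answer: No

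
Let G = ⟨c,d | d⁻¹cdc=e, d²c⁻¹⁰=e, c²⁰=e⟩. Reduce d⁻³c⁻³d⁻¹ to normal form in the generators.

Multiply left to right, reducing at each step:
  d · c⁻³ = c³d
  (c³d) · d⁻¹ = c³

Answer: c³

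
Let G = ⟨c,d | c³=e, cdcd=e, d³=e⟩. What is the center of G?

An element z ∈ Z(G) iff z commutes with every generator.
For example e is central: e·c = c = c·e; e·d = d = d·e.
Whereas c ∉ Z(G) since c·d = cd ≠ c²d² = d·c.
Checking each of the 12 elements this way gives Z(G) = {e}, of order 1.

Answer: {e}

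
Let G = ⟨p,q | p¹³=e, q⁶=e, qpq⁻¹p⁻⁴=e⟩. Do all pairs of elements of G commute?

p·q = pq but q·p = p⁴q, so p·q ≠ q·p and G is not abelian.

Answer: No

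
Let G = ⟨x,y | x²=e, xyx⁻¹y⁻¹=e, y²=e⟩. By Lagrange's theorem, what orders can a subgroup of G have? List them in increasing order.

|G| = 4 = 2². By Lagrange's theorem the order of any subgroup divides 4; the divisors of 4 are 1, 2, 4.

Answer: 1, 2, 4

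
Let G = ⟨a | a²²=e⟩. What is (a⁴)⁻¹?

The order of (a⁴) is 11 (smallest k with (a⁴)ᵏ = e), so (a⁴)⁻¹ = (a⁴)¹⁰ = a¹⁸.
Check: (a⁴) · (a¹⁸) → (a⁴) · a¹⁸ = e, giving e as required.

Answer: a¹⁸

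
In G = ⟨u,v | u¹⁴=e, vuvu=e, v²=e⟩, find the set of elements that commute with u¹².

⟨u¹²⟩ ⊆ C_G(u¹²) since powers of u¹² commute with u¹²; so |C_G(u¹²)| ≥ |⟨u¹²⟩| = 7.
By orbit–stabilizer, |C_G(u¹²)| = |G| / |conj. class of u¹²| = 28 / 2 = 14.
The 14 elements commuting with u¹² are {e, u, u², u³, u⁴, u⁵, u⁶, u⁷, u⁸, u⁹, u¹⁰, u¹¹, u¹², u¹³}.

Answer: {e, u, u², u³, u⁴, u⁵, u⁶, u⁷, u⁸, u⁹, u¹⁰, u¹¹, u¹², u¹³}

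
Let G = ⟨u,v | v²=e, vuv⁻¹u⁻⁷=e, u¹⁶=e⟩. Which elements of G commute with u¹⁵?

⟨u¹⁵⟩ ⊆ C_G(u¹⁵) since powers of u¹⁵ commute with u¹⁵; so |C_G(u¹⁵)| ≥ |⟨u¹⁵⟩| = 16.
By orbit–stabilizer, |C_G(u¹⁵)| = |G| / |conj. class of u¹⁵| = 32 / 2 = 16.
The 16 elements commuting with u¹⁵ are {e, u, u², u³, u⁴, u⁵, u⁶, u⁷, u⁸, u⁹, u¹⁰, u¹¹, u¹², u¹³, u¹⁴, u¹⁵}.

Answer: {e, u, u², u³, u⁴, u⁵, u⁶, u⁷, u⁸, u⁹, u¹⁰, u¹¹, u¹², u¹³, u¹⁴, u¹⁵}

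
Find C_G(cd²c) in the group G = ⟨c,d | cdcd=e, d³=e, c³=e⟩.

⟨cd²c⟩ ⊆ C_G(cd²c) since powers of cd²c commute with cd²c; so |C_G(cd²c)| ≥ |⟨cd²c⟩| = 2.
By orbit–stabilizer, |C_G(cd²c)| = |G| / |conj. class of cd²c| = 12 / 3 = 4.
The 4 elements commuting with cd²c are {e, cd, c²d², cd²c}.

Answer: {e, cd, c²d², cd²c}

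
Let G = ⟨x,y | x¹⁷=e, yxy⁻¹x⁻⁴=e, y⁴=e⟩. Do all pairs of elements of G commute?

x·y = xy but y·x = x⁴y, so x·y ≠ y·x and G is not abelian.

Answer: No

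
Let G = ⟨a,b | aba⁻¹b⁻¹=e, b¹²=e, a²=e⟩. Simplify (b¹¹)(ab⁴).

Compute (b¹¹) · (ab⁴) by multiplying left to right and reducing via the relations at each step:
  (b¹¹) · a = ab¹¹
  (ab¹¹) · b⁴ = ab³

Answer: ab³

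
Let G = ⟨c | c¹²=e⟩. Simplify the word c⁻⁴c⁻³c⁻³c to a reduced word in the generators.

Multiply left to right, reducing at each step:
  (c⁸) · c⁻³ = c⁵
  (c⁵) · c⁻³ = c²
  (c²) · c = c³

Answer: c³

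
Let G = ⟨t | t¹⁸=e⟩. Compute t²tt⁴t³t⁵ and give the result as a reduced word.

Multiply left to right, reducing at each step:
  (t²) · t = t³
  (t³) · t⁴ = t⁷
  (t⁷) · t³ = t¹⁰
  (t¹⁰) · t⁵ = t¹⁵

Answer: t¹⁵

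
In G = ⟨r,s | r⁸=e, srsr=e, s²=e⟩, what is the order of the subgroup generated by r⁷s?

|⟨r⁷s⟩| equals the order of r⁷s. Compute successive powers until reaching e:
  (r⁷s)¹ = r⁷s, (r⁷s)² = e.
The smallest positive k with (r⁷s)ᵏ = e is 2, so |⟨r⁷s⟩| = 2.

Answer: 2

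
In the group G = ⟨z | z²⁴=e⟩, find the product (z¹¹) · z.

Compute (z¹¹) · z by multiplying left to right and reducing via the relations at each step:
  (z¹¹) · z = z¹²

Answer: z¹²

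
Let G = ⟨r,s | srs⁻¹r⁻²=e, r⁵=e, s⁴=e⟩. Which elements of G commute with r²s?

⟨r²s⟩ ⊆ C_G(r²s) since powers of r²s commute with r²s; so |C_G(r²s)| ≥ |⟨r²s⟩| = 4.
By orbit–stabilizer, |C_G(r²s)| = |G| / |conj. class of r²s| = 20 / 5 = 4.
The 4 elements commuting with r²s are {e, r²s, rs², r⁴s³}.

Answer: {e, r²s, rs², r⁴s³}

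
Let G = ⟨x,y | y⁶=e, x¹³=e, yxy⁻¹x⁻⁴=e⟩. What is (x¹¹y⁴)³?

Compute successive powers of (x¹¹y⁴), reducing at each step:
  (x¹¹y⁴)²: (x¹¹y⁴) · x¹¹ = x⁶y⁴;   (x⁶y⁴) · y⁴ = x⁶y²
  (x¹¹y⁴)³: (x⁶y²) · x¹¹ = y²;   (y²) · y⁴ = e

Answer: e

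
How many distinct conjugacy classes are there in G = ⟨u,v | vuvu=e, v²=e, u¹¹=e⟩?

The conjugacy classes (representative and size) are:
  [e] (size 1), [u¹⁰] (size 2), [u²] (size 2), [u³] (size 2), [u⁷] (size 2), [u⁶] (size 2), [u²v] (size 11).
Class equation: 1 + 2 + 2 + 2 + 2 + 2 + 11 = 22 = |G|. So G has 7 conjugacy classes.

Answer: 7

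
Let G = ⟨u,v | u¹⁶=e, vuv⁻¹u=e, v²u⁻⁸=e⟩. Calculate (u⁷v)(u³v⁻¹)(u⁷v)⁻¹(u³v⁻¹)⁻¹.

[(u⁷v), (u³v⁻¹)] = (u⁷v)·(u³v⁻¹)·(u⁷v)⁻¹·(u³v⁻¹)⁻¹.
  (u⁷v) · (u³v⁻¹) = u⁴
  (u⁴) · (u⁷v⁻¹) = u³v
  (u³v) · (u³v) = u⁸

Answer: u⁸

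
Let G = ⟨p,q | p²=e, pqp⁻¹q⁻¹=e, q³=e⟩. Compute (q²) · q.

Compute (q²) · q by multiplying left to right and reducing via the relations at each step:
  (q²) · q = e

Answer: e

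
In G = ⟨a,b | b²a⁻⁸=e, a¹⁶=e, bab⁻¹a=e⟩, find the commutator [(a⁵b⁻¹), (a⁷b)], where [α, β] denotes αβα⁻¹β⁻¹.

[(a⁵b⁻¹), (a⁷b)] = (a⁵b⁻¹)·(a⁷b)·(a⁵b⁻¹)⁻¹·(a⁷b)⁻¹.
  (a⁵b⁻¹) · (a⁷b) = a¹⁴
  (a¹⁴) · (a⁵b) = a³b
  (a³b) · (a⁷b⁻¹) = a¹²

Answer: a¹²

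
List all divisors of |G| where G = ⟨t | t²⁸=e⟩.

|G| = 28 = 2² · 7. By Lagrange's theorem the order of any subgroup divides 28; the divisors of 28 are 1, 2, 4, 7, 14, 28.

Answer: 1, 2, 4, 7, 14, 28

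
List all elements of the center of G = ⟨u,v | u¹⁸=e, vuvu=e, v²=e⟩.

An element z ∈ Z(G) iff z commutes with every generator.
For example u⁹ is central: (u⁹)·u = u¹⁰ = u·(u⁹); (u⁹)·v = u⁹v = v·(u⁹).
Whereas u ∉ Z(G) since u·v = uv ≠ u¹⁷v = v·u.
Checking each of the 36 elements this way gives Z(G) = {e, u⁹}, of order 2.

Answer: {e, u⁹}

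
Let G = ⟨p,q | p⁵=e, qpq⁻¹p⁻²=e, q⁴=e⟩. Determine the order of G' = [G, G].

G' = [G, G] is generated by all commutators. The generator-pair commutators are: [p, q] = p⁴.
The subgroup they normally generate is {e, p, p², p³, p⁴}, of order 5.
Check: |G/G'| = 20/5 = 4 is the order of the abelianisation.

Answer: 5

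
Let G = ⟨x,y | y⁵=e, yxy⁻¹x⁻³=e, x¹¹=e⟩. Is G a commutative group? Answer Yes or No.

x·y = xy but y·x = x³y, so x·y ≠ y·x and G is not abelian.

Answer: No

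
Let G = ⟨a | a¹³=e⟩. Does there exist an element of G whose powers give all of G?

|G| = 13. The element a has order 13 (its powers give 13 distinct elements), so ⟨a⟩ = G and G is cyclic.

Answer: Yes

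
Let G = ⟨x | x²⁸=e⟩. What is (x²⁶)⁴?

Compute successive powers of (x²⁶), reducing at each step:
  (x²⁶)²: (x²⁶) · x²⁶ = x²⁴
  (x²⁶)³: (x²⁴) · x²⁶ = x²²
  (x²⁶)⁴: (x²²) · x²⁶ = x²⁰

Answer: x²⁰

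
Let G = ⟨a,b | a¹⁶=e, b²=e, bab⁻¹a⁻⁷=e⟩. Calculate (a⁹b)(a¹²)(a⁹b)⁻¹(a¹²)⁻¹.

[(a⁹b), (a¹²)] = (a⁹b)·(a¹²)·(a⁹b)⁻¹·(a¹²)⁻¹.
  (a⁹b) · (a¹²) = a¹³b
  (a¹³b) · (ab) = a⁴
  (a⁴) · (a⁴) = a⁸

Answer: a⁸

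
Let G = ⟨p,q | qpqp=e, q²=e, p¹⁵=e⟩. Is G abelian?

p·q = pq but q·p = p¹⁴q, so p·q ≠ q·p and G is not abelian.

Answer: No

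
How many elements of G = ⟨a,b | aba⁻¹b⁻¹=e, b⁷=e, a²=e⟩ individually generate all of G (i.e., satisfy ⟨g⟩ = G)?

G is cyclic of order 14. An element generates G iff its order is 14, and a cyclic group of order 14 has exactly φ(14) = 6 such elements.

Answer: 6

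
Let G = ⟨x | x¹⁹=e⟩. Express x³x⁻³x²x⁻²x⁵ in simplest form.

Multiply left to right, reducing at each step:
  (x³) · x⁻³ = e
  e · x² = x²
  (x²) · x⁻² = e
  e · x⁵ = x⁵

Answer: x⁵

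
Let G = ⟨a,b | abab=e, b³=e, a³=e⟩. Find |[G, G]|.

G' = [G, G] is generated by all commutators. The generator-pair commutators are: [a, b] = ab²a.
The subgroup they normally generate is {e, ab, a²b², ab²a}, of order 4.
Check: |G/G'| = 12/4 = 3 is the order of the abelianisation.

Answer: 4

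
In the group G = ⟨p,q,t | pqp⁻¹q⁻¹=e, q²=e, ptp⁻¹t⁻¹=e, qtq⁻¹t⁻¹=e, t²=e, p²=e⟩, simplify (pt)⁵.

Compute successive powers of (pt), reducing at each step:
  (pt)²: (pt) · p = t;   t · t = e
  (pt)³: e · p = p;   p · t = pt
  (pt)⁴: (pt) · p = t;   t · t = e
  (pt)⁵: e · p = p;   p · t = pt

Answer: pt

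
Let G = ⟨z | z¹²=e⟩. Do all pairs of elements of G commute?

G has a single generator, so G is cyclic and hence abelian.

Answer: Yes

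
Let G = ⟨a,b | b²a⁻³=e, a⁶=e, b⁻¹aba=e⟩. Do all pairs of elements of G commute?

a·b = ab but b·a = a²b⁻¹, so a·b ≠ b·a and G is not abelian.

Answer: No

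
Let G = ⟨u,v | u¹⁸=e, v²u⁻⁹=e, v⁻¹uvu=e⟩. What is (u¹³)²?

Compute successive powers of (u¹³), reducing at each step:
  (u¹³)²: (u¹³) · u¹³ = u⁸

Answer: u⁸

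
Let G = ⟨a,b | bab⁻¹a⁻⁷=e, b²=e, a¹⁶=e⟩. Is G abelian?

a·b = ab but b·a = a⁷b, so a·b ≠ b·a and G is not abelian.

Answer: No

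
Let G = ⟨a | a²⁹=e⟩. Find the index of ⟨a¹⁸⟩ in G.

First find ord(a¹⁸) by computing successive powers:
  (a¹⁸)¹ = a¹⁸, (a¹⁸)² = a⁷, (a¹⁸)³ = a²⁵, (a¹⁸)⁴ = a¹⁴, (a¹⁸)⁵ = a³, (a¹⁸)⁶ = a²¹, (a¹⁸)⁷ = a¹⁰, (a¹⁸)⁸ = a²⁸, (a¹⁸)⁹ = a¹⁷, (a¹⁸)¹⁰ = a⁶, (a¹⁸)¹¹ = a²⁴, (a¹⁸)¹² = a¹³, (a¹⁸)¹³ = a², (a¹⁸)¹⁴ = a²⁰, (a¹⁸)¹⁵ = a⁹, (a¹⁸)¹⁶ = a²⁷, (a¹⁸)¹⁷ = a¹⁶, (a¹⁸)¹⁸ = a⁵, (a¹⁸)¹⁹ = a²³, (a¹⁸)²⁰ = a¹², (a¹⁸)²¹ = a, (a¹⁸)²² = a¹⁹, (a¹⁸)²³ = a⁸, (a¹⁸)²⁴ = a²⁶, (a¹⁸)²⁵ = a¹⁵, (a¹⁸)²⁶ = a⁴, (a¹⁸)²⁷ = a²², (a¹⁸)²⁸ = a¹¹, (a¹⁸)²⁹ = e.
So |⟨a¹⁸⟩| = ord(a¹⁸) = 29. With |G| = 29, by Lagrange [G : ⟨a¹⁸⟩] = 29/29 = 1.

Answer: 1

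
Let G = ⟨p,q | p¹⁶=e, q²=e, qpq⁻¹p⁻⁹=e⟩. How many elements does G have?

Enumerate words in the generators, reducing via the relations: the distinct elements are
  {e, p, q, pq, p², p³, p⁴, p⁵, p⁶, p⁷, p⁸, p⁹, p²q, p³q, p¹², p¹³, p¹¹, p¹⁰, p¹⁴, p¹⁵, p⁴q, p⁵q, p⁶q, p⁷q, p⁸q, p⁹q, p¹²q, p¹³q, p¹¹q, p¹⁰q, p¹⁴q, p¹⁵q}.
No further products give new elements, so |G| = 32.

Answer: 32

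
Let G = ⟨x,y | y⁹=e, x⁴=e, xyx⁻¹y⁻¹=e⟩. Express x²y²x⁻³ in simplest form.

Multiply left to right, reducing at each step:
  (x²) · y² = x²y²
  (x²y²) · x⁻³ = x³y²

Answer: x³y²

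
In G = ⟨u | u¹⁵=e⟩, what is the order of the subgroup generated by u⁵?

|⟨u⁵⟩| equals the order of u⁵. Compute successive powers until reaching e:
  (u⁵)¹ = u⁵, (u⁵)² = u¹⁰, (u⁵)³ = e.
The smallest positive k with (u⁵)ᵏ = e is 3, so |⟨u⁵⟩| = 3.

Answer: 3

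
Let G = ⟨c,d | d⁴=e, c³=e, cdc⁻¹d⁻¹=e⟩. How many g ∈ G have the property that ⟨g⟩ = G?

G is cyclic of order 12. An element generates G iff its order is 12, and a cyclic group of order 12 has exactly φ(12) = 4 such elements.

Answer: 4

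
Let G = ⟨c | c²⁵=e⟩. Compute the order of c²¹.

Compute successive powers until reaching e:
  (c²¹)¹ = c²¹, (c²¹)² = c¹⁷, (c²¹)³ = c¹³, (c²¹)⁴ = c⁹, (c²¹)⁵ = c⁵, (c²¹)⁶ = c, (c²¹)⁷ = c²², (c²¹)⁸ = c¹⁸, (c²¹)⁹ = c¹⁴, (c²¹)¹⁰ = c¹⁰, (c²¹)¹¹ = c⁶, (c²¹)¹² = c², (c²¹)¹³ = c²³, (c²¹)¹⁴ = c¹⁹, (c²¹)¹⁵ = c¹⁵, (c²¹)¹⁶ = c¹¹, (c²¹)¹⁷ = c⁷, (c²¹)¹⁸ = c³, (c²¹)¹⁹ = c²⁴, (c²¹)²⁰ = c²⁰, (c²¹)²¹ = c¹⁶, (c²¹)²² = c¹², (c²¹)²³ = c⁸, (c²¹)²⁴ = c⁴, (c²¹)²⁵ = e.
The smallest positive k with (c²¹)ᵏ = e is 25.

Answer: 25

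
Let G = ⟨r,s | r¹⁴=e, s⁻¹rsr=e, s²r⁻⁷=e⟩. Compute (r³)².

Compute successive powers of (r³), reducing at each step:
  (r³)²: (r³) · r³ = r⁶

Answer: r⁶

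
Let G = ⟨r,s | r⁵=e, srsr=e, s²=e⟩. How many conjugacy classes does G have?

The conjugacy classes (representative and size) are:
  [e] (size 1), [r] (size 2), [r²] (size 2), [s] (size 5).
Class equation: 1 + 2 + 2 + 5 = 10 = |G|. So G has 4 conjugacy classes.

Answer: 4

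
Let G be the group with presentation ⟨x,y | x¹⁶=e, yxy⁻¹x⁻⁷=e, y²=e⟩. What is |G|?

Enumerate words in the generators, reducing via the relations: the distinct elements are
  {e, x, y, xy, x², x³, x⁴, x⁵, x⁶, x⁷, x⁸, x⁹, x²y, x³y, x¹², x¹³, x¹¹, x¹⁰, x¹⁴, x¹⁵, x⁴y, x⁵y, x⁶y, x⁷y, x⁸y, x⁹y, x¹²y, x¹³y, x¹¹y, x¹⁰y, x¹⁴y, x¹⁵y}.
No further products give new elements, so |G| = 32.

Answer: 32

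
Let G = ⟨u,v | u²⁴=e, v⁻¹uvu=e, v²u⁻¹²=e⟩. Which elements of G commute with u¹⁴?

⟨u¹⁴⟩ ⊆ C_G(u¹⁴) since powers of u¹⁴ commute with u¹⁴; so |C_G(u¹⁴)| ≥ |⟨u¹⁴⟩| = 12.
By orbit–stabilizer, |C_G(u¹⁴)| = |G| / |conj. class of u¹⁴| = 48 / 2 = 24.
The 24 elements commuting with u¹⁴ are {e, u, u², u³, u⁴, u⁵, u⁶, u⁷, u⁸, u⁹, u¹⁰, u¹¹, u¹², u¹³, u¹⁴, u¹⁵, u¹⁶, u¹⁷, u¹⁸, u¹⁹, u²⁰, u²¹, u²², u²³}.

Answer: {e, u, u², u³, u⁴, u⁵, u⁶, u⁷, u⁸, u⁹, u¹⁰, u¹¹, u¹², u¹³, u¹⁴, u¹⁵, u¹⁶, u¹⁷, u¹⁸, u¹⁹, u²⁰, u²¹, u²², u²³}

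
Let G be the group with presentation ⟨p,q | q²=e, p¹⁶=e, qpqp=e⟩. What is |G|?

Enumerate words in the generators, reducing via the relations: the distinct elements are
  {e, p, q, pq, p², p³, p⁴, p⁵, p⁶, p⁷, p⁸, p⁹, p²q, p³q, p¹², p¹³, p¹¹, p¹⁰, p¹⁴, p¹⁵, p⁴q, p⁵q, p⁶q, p⁷q, p⁸q, p⁹q, p¹²q, p¹³q, p¹¹q, p¹⁰q, p¹⁴q, p¹⁵q}.
No further products give new elements, so |G| = 32.

Answer: 32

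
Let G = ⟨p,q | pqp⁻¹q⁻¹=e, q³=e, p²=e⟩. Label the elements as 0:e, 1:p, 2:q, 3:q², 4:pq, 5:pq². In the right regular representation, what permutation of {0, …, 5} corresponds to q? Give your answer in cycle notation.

(0 2 3)(1 4 5)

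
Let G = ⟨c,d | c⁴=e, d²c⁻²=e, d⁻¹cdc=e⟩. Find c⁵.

Compute successive powers of c, reducing at each step:
  c²: c · c = c²
  c³: (c²) · c = c³
  c⁴: (c³) · c = e
  c⁵: e · c = c

Answer: c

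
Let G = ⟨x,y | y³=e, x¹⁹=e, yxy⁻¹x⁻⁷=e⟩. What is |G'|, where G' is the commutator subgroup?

G' = [G, G] is generated by all commutators. The generator-pair commutators are: [x, y] = x¹³.
The subgroup they normally generate is {e, x, x², x³, x⁴, x⁵, x⁶, x⁷, x⁸, x⁹, x¹⁰, x¹¹, x¹², x¹³, x¹⁴, x¹⁵, x¹⁶, x¹⁷, x¹⁸}, of order 19.
Check: |G/G'| = 57/19 = 3 is the order of the abelianisation.

Answer: 19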